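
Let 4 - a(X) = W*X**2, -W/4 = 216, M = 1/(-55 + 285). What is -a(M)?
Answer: -53116/13225 ≈ -4.0163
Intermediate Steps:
M = 1/230 ≈ 0.0043478
W = -864 (W = -4*216 = -864)
a(X) = 4 + 864*X**2 (a(X) = 4 - (-864)*X**2 = 4 + 864*X**2)
-a(M) = -(4 + 864*(1/230)**2) = -(4 + 864*(1/52900)) = -(4 + 216/13225) = -1*53116/13225 = -53116/13225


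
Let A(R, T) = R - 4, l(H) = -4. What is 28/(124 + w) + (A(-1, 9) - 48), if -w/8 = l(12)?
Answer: -2060/39 ≈ -52.820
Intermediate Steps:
A(R, T) = -4 + R
w = 32 (w = -8*(-4) = 32)
28/(124 + w) + (A(-1, 9) - 48) = 28/(124 + 32) + ((-4 - 1) - 48) = 28/156 + (-5 - 48) = (1/156)*28 - 53 = 7/39 - 53 = -2060/39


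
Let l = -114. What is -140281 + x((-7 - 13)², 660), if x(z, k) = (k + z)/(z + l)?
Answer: -20059653/143 ≈ -1.4028e+5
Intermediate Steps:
x(z, k) = (k + z)/(-114 + z) (x(z, k) = (k + z)/(z - 114) = (k + z)/(-114 + z))
-140281 + x((-7 - 13)², 660) = -140281 + (660 + (-7 - 13)²)/(-114 + (-7 - 13)²) = -140281 + (660 + (-20)²)/(-114 + (-20)²) = -140281 + (660 + 400)/(-114 + 400) = -140281 + 1060/286 = -140281 + (1/286)*1060 = -140281 + 530/143 = -20059653/143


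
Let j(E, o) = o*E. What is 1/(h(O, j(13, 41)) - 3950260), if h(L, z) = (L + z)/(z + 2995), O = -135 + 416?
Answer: -1764/6968258233 ≈ -2.5315e-7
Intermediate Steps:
j(E, o) = E*o
O = 281
h(L, z) = (L + z)/(2995 + z)
1/(h(O, j(13, 41)) - 3950260) = 1/((281 + 13*41)/(2995 + 13*41) - 3950260) = 1/((281 + 533)/(2995 + 533) - 3950260) = 1/(814/3528 - 3950260) = 1/((1/3528)*814 - 3950260) = 1/(407/1764 - 3950260) = 1/(-6968258233/1764) = -1764/6968258233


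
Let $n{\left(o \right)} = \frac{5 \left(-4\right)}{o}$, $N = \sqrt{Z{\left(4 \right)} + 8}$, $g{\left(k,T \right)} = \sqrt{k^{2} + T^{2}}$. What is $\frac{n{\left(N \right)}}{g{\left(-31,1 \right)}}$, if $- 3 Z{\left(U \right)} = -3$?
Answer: $- \frac{10 \sqrt{962}}{1443} \approx -0.21494$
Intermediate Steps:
$Z{\left(U \right)} = 1$ ($Z{\left(U \right)} = \left(- \frac{1}{3}\right) \left(-3\right) = 1$)
$g{\left(k,T \right)} = \sqrt{T^{2} + k^{2}}$
$N = 3$ ($N = \sqrt{1 + 8} = \sqrt{9} = 3$)
$n{\left(o \right)} = - \frac{20}{o}$
$\frac{n{\left(N \right)}}{g{\left(-31,1 \right)}} = \frac{\left(-20\right) \frac{1}{3}}{\sqrt{1^{2} + \left(-31\right)^{2}}} = \frac{\left(-20\right) \frac{1}{3}}{\sqrt{1 + 961}} = - \frac{20}{3 \sqrt{962}} = - \frac{20 \frac{\sqrt{962}}{962}}{3} = - \frac{10 \sqrt{962}}{1443}$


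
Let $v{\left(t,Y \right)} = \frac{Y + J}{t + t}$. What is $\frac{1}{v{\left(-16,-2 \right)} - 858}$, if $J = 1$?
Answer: $- \frac{32}{27455} \approx -0.0011655$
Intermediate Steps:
$v{\left(t,Y \right)} = \frac{1 + Y}{2 t}$ ($v{\left(t,Y \right)} = \frac{Y + 1}{t + t} = \frac{1 + Y}{2 t}$)
$\frac{1}{v{\left(-16,-2 \right)} - 858} = \frac{1}{\frac{1 - 2}{2 \left(-16\right)} - 858} = \frac{1}{\frac{1}{2} \left(- \frac{1}{16}\right) \left(-1\right) - 858} = \frac{1}{\frac{1}{32} - 858} = \frac{1}{- \frac{27455}{32}} = - \frac{32}{27455}$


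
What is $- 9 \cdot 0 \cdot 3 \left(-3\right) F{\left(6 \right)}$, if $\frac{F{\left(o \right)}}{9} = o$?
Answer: $0$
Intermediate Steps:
$F{\left(o \right)} = 9 o$
$- 9 \cdot 0 \cdot 3 \left(-3\right) F{\left(6 \right)} = - 9 \cdot 0 \cdot 3 \left(-3\right) 9 \cdot 6 = - 9 \cdot 0 \left(-3\right) 54 = \left(-9\right) 0 \cdot 54 = 0 \cdot 54 = 0$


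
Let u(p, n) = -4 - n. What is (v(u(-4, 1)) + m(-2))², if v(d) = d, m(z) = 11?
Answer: 36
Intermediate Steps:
(v(u(-4, 1)) + m(-2))² = ((-4 - 1*1) + 11)² = ((-4 - 1) + 11)² = (-5 + 11)² = 6² = 36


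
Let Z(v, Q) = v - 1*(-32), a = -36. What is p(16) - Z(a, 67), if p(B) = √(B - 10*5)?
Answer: 4 + I*√34 ≈ 4.0 + 5.831*I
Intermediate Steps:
Z(v, Q) = 32 + v (Z(v, Q) = v + 32 = 32 + v)
p(B) = √(-50 + B) (p(B) = √(B - 50) = √(-50 + B))
p(16) - Z(a, 67) = √(-50 + 16) - (32 - 36) = √(-34) - 1*(-4) = I*√34 + 4 = 4 + I*√34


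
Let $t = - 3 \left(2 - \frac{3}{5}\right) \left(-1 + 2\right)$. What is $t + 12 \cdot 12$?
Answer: $\frac{699}{5} \approx 139.8$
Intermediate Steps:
$t = - \frac{21}{5}$ ($t = - 3 \left(2 - \frac{3}{5}\right) 1 = - 3 \cdot \frac{7}{5} \cdot 1 = \left(-3\right) \frac{7}{5} = - \frac{21}{5} \approx -4.2$)
$t + 12 \cdot 12 = - \frac{21}{5} + 12 \cdot 12 = - \frac{21}{5} + 144 = \frac{699}{5}$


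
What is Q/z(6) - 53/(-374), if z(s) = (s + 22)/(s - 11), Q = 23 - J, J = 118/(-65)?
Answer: -291985/68068 ≈ -4.2896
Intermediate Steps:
J = -118/65 (J = 118*(-1/65) = -118/65 ≈ -1.8154)
Q = 1613/65 (Q = 23 - 1*(-118/65) = 23 + 118/65 = 1613/65 ≈ 24.815)
z(s) = (22 + s)/(-11 + s)
Q/z(6) - 53/(-374) = 1613/(65*(((22 + 6)/(-11 + 6)))) - 53/(-374) = 1613/(65*((28/(-5)))) - 53*(-1/374) = 1613/(65*((-1/5*28))) + 53/374 = 1613/(65*(-28/5)) + 53/374 = (1613/65)*(-5/28) + 53/374 = -1613/364 + 53/374 = -291985/68068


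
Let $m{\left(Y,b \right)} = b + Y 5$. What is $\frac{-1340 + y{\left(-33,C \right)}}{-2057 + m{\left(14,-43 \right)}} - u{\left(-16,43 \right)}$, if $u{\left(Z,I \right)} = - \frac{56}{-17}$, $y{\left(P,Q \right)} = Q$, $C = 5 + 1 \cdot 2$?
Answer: $- \frac{91019}{34510} \approx -2.6375$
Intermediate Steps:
$C = 7$ ($C = 5 + 2 = 7$)
$m{\left(Y,b \right)} = b + 5 Y$
$u{\left(Z,I \right)} = \frac{56}{17}$ ($u{\left(Z,I \right)} = \left(-56\right) \left(- \frac{1}{17}\right) = \frac{56}{17}$)
$\frac{-1340 + y{\left(-33,C \right)}}{-2057 + m{\left(14,-43 \right)}} - u{\left(-16,43 \right)} = \frac{-1340 + 7}{-2057 + \left(-43 + 5 \cdot 14\right)} - \frac{56}{17} = - \frac{1333}{-2057 + \left(-43 + 70\right)} - \frac{56}{17} = - \frac{1333}{-2057 + 27} - \frac{56}{17} = - \frac{1333}{-2030} - \frac{56}{17} = \left(-1333\right) \left(- \frac{1}{2030}\right) - \frac{56}{17} = \frac{1333}{2030} - \frac{56}{17} = - \frac{91019}{34510}$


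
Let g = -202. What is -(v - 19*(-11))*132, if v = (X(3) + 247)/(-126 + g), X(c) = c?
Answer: -1126983/41 ≈ -27487.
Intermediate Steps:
v = -125/164 (v = (3 + 247)/(-126 - 202) = 250/(-328) = 250*(-1/328) = -125/164 ≈ -0.76220)
-(v - 19*(-11))*132 = -(-125/164 - 19*(-11))*132 = -(-125/164 + 209)*132 = -34151*132/164 = -1*1126983/41 = -1126983/41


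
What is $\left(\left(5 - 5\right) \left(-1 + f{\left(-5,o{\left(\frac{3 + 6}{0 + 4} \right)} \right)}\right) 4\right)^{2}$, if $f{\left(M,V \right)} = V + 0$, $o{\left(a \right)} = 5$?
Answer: $0$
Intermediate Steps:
$f{\left(M,V \right)} = V$
$\left(\left(5 - 5\right) \left(-1 + f{\left(-5,o{\left(\frac{3 + 6}{0 + 4} \right)} \right)}\right) 4\right)^{2} = \left(\left(5 - 5\right) \left(-1 + 5\right) 4\right)^{2} = \left(0 \cdot 4 \cdot 4\right)^{2} = \left(0 \cdot 4\right)^{2} = 0^{2} = 0$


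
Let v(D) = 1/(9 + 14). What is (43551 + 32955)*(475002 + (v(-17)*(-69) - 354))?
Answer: 36313190370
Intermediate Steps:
v(D) = 1/23
(43551 + 32955)*(475002 + (v(-17)*(-69) - 354)) = (43551 + 32955)*(475002 + ((1/23)*(-69) - 354)) = 76506*(475002 + (-3 - 354)) = 76506*(475002 - 357) = 76506*474645 = 36313190370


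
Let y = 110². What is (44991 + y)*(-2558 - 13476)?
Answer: -915397094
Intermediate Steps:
y = 12100
(44991 + y)*(-2558 - 13476) = (44991 + 12100)*(-2558 - 13476) = 57091*(-16034) = -915397094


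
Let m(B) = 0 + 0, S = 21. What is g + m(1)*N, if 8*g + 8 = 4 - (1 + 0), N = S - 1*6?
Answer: -5/8 ≈ -0.62500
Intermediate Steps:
m(B) = 0
N = 15 (N = 21 - 1*6 = 21 - 6 = 15)
g = -5/8 (g = -1 + (4 - (1 + 0))/8 = -1 + (4 - 1*1)/8 = -1 + (4 - 1)/8 = -1 + (⅛)*3 = -1 + 3/8 = -5/8 ≈ -0.62500)
g + m(1)*N = -5/8 + 0*15 = -5/8 + 0 = -5/8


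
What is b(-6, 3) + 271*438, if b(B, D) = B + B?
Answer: 118686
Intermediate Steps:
b(B, D) = 2*B
b(-6, 3) + 271*438 = 2*(-6) + 271*438 = -12 + 118698 = 118686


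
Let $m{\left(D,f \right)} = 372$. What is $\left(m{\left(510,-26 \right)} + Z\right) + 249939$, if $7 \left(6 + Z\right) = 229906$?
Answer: $\frac{1982041}{7} \approx 2.8315 \cdot 10^{5}$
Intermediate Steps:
$Z = \frac{229864}{7}$ ($Z = -6 + \frac{1}{7} \cdot 229906 = -6 + \frac{229906}{7} = \frac{229864}{7} \approx 32838.0$)
$\left(m{\left(510,-26 \right)} + Z\right) + 249939 = \left(372 + \frac{229864}{7}\right) + 249939 = \frac{232468}{7} + 249939 = \frac{1982041}{7}$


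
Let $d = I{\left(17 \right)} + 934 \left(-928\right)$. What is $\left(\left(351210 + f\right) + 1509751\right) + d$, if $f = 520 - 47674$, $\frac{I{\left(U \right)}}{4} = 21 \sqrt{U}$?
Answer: $947055 + 84 \sqrt{17} \approx 9.474 \cdot 10^{5}$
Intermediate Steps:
$I{\left(U \right)} = 84 \sqrt{U}$ ($I{\left(U \right)} = 4 \cdot 21 \sqrt{U} = 84 \sqrt{U}$)
$d = -866752 + 84 \sqrt{17}$ ($d = 84 \sqrt{17} + 934 \left(-928\right) = 84 \sqrt{17} - 866752 = -866752 + 84 \sqrt{17} \approx -8.6641 \cdot 10^{5}$)
$f = -47154$ ($f = 520 - 47674 = -47154$)
$\left(\left(351210 + f\right) + 1509751\right) + d = \left(\left(351210 - 47154\right) + 1509751\right) - \left(866752 - 84 \sqrt{17}\right) = \left(304056 + 1509751\right) - \left(866752 - 84 \sqrt{17}\right) = 1813807 - \left(866752 - 84 \sqrt{17}\right) = 947055 + 84 \sqrt{17}$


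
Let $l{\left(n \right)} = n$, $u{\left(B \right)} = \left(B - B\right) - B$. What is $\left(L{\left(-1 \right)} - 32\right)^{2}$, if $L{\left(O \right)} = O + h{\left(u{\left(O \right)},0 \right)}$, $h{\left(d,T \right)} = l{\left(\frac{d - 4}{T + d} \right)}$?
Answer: $1296$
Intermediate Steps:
$u{\left(B \right)} = - B$ ($u{\left(B \right)} = 0 - B = - B$)
$h{\left(d,T \right)} = \frac{-4 + d}{T + d}$ ($h{\left(d,T \right)} = \frac{d - 4}{T + d} = \frac{-4 + d}{T + d}$)
$L{\left(O \right)} = O - \frac{-4 - O}{O}$ ($L{\left(O \right)} = O + \frac{-4 - O}{0 - O} = O + \frac{-4 - O}{\left(-1\right) O} = O + - \frac{1}{O} \left(-4 - O\right) = O - \frac{-4 - O}{O}$)
$\left(L{\left(-1 \right)} - 32\right)^{2} = \left(\left(1 - 1 + \frac{4}{-1}\right) - 32\right)^{2} = \left(\left(1 - 1 + 4 \left(-1\right)\right) - 32\right)^{2} = \left(\left(1 - 1 - 4\right) - 32\right)^{2} = \left(-4 - 32\right)^{2} = \left(-36\right)^{2} = 1296$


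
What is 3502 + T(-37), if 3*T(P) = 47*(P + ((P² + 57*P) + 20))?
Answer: -25073/3 ≈ -8357.7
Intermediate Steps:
T(P) = 940/3 + 47*P²/3 + 2726*P/3 (T(P) = (47*(P + ((P² + 57*P) + 20)))/3 = (47*(P + (20 + P² + 57*P)))/3 = (47*(20 + P² + 58*P))/3 = (940 + 47*P² + 2726*P)/3 = 940/3 + 47*P²/3 + 2726*P/3)
3502 + T(-37) = 3502 + (940/3 + (47/3)*(-37)² + (2726/3)*(-37)) = 3502 + (940/3 + (47/3)*1369 - 100862/3) = 3502 + (940/3 + 64343/3 - 100862/3) = 3502 - 35579/3 = -25073/3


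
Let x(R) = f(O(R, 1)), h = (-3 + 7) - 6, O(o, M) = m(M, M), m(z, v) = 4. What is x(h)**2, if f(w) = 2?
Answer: 4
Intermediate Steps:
O(o, M) = 4
h = -2 (h = 4 - 6 = -2)
x(R) = 2
x(h)**2 = 2**2 = 4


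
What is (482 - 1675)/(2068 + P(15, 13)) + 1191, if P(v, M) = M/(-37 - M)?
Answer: 123074267/103387 ≈ 1190.4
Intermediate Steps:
(482 - 1675)/(2068 + P(15, 13)) + 1191 = (482 - 1675)/(2068 - 1*13/(37 + 13)) + 1191 = -1193/(2068 - 1*13/50) + 1191 = -1193/(2068 - 1*13*1/50) + 1191 = -1193/(2068 - 13/50) + 1191 = -1193/103387/50 + 1191 = -1193*50/103387 + 1191 = -59650/103387 + 1191 = 123074267/103387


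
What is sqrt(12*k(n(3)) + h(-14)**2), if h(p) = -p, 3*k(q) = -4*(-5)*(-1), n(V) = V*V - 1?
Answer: 2*sqrt(29) ≈ 10.770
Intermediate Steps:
n(V) = -1 + V**2 (n(V) = V**2 - 1 = -1 + V**2)
k(q) = -20/3 (k(q) = (-4*(-5)*(-1))/3 = (20*(-1))/3 = (1/3)*(-20) = -20/3)
sqrt(12*k(n(3)) + h(-14)**2) = sqrt(12*(-20/3) + (-1*(-14))**2) = sqrt(-80 + 14**2) = sqrt(-80 + 196) = sqrt(116) = 2*sqrt(29)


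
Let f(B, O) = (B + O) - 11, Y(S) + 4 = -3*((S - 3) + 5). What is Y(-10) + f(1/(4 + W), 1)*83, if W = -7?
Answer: -2513/3 ≈ -837.67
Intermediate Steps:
Y(S) = -10 - 3*S (Y(S) = -4 - 3*((S - 3) + 5) = -4 - 3*((-3 + S) + 5) = -4 - 3*(2 + S) = -4 + (-6 - 3*S) = -10 - 3*S)
f(B, O) = -11 + B + O
Y(-10) + f(1/(4 + W), 1)*83 = (-10 - 3*(-10)) + (-11 + 1/(4 - 7) + 1)*83 = (-10 + 30) + (-11 + 1/(-3) + 1)*83 = 20 + (-11 - ⅓ + 1)*83 = 20 - 31/3*83 = 20 - 2573/3 = -2513/3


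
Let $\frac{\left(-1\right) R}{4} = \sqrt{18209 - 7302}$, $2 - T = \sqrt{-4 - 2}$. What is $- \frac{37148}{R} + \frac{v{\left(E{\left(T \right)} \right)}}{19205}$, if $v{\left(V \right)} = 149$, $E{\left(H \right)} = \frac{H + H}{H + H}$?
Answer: $\frac{149}{19205} + \frac{9287 \sqrt{10907}}{10907} \approx 88.932$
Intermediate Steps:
$T = 2 - i \sqrt{6}$ ($T = 2 - \sqrt{-4 - 2} = 2 - \sqrt{-6} = 2 - i \sqrt{6} \approx 2.0 - 2.4495 i$)
$E{\left(H \right)} = 1$ ($E{\left(H \right)} = \frac{2 H}{2 H} = 2 H \frac{1}{2 H} = 1$)
$R = - 4 \sqrt{10907}$ ($R = - 4 \sqrt{18209 - 7302} = - 4 \sqrt{10907} \approx -417.75$)
$- \frac{37148}{R} + \frac{v{\left(E{\left(T \right)} \right)}}{19205} = - \frac{37148}{\left(-4\right) \sqrt{10907}} + \frac{149}{19205} = - 37148 \left(- \frac{\sqrt{10907}}{43628}\right) + 149 \cdot \frac{1}{19205} = \frac{9287 \sqrt{10907}}{10907} + \frac{149}{19205} = \frac{149}{19205} + \frac{9287 \sqrt{10907}}{10907}$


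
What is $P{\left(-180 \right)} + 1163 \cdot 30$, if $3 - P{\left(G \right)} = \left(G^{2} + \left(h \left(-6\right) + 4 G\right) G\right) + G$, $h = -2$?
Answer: $-124767$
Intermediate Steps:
$P{\left(G \right)} = 3 - G - G^{2} - G \left(12 + 4 G\right)$ ($P{\left(G \right)} = 3 - \left(\left(G^{2} + \left(\left(-2\right) \left(-6\right) + 4 G\right) G\right) + G\right) = 3 - \left(\left(G^{2} + \left(12 + 4 G\right) G\right) + G\right) = 3 - \left(\left(G^{2} + G \left(12 + 4 G\right)\right) + G\right) = 3 - \left(G + G^{2} + G \left(12 + 4 G\right)\right) = 3 - G - G^{2} - G \left(12 + 4 G\right)$)
$P{\left(-180 \right)} + 1163 \cdot 30 = \left(3 - -2340 - 5 \left(-180\right)^{2}\right) + 1163 \cdot 30 = \left(3 + 2340 - 162000\right) + 34890 = -159657 + 34890 = -124767$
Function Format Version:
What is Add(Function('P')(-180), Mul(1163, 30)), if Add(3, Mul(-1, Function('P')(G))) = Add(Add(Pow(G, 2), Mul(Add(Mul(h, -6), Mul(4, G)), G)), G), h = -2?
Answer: -124767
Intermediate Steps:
Function('P')(G) = Add(3, Mul(-1, G), Mul(-1, Pow(G, 2)), Mul(-1, G, Add(12, Mul(4, G)))) (Function('P')(G) = Add(3, Mul(-1, Add(Add(Pow(G, 2), Mul(Add(Mul(-2, -6), Mul(4, G)), G)), G))) = Add(3, Mul(-1, Add(Add(Pow(G, 2), Mul(Add(12, Mul(4, G)), G)), G))) = Add(3, Mul(-1, Add(Add(Pow(G, 2), Mul(G, Add(12, Mul(4, G)))), G))) = Add(3, Mul(-1, Add(G, Pow(G, 2), Mul(G, Add(12, Mul(4, G)))))) = Add(3, Add(Mul(-1, G), Mul(-1, Pow(G, 2)), Mul(-1, G, Add(12, Mul(4, G))))) = Add(3, Mul(-1, G), Mul(-1, Pow(G, 2)), Mul(-1, G, Add(12, Mul(4, G)))))
Add(Function('P')(-180), Mul(1163, 30)) = Add(Add(3, Mul(-13, -180), Mul(-5, Pow(-180, 2))), Mul(1163, 30)) = Add(Add(3, 2340, Mul(-5, 32400)), 34890) = Add(Add(3, 2340, -162000), 34890) = Add(-159657, 34890) = -124767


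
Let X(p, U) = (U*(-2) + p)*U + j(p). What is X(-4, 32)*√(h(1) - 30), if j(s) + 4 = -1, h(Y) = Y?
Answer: -2181*I*√29 ≈ -11745.0*I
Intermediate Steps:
j(s) = -5 (j(s) = -4 - 1 = -5)
X(p, U) = -5 + U*(p - 2*U) (X(p, U) = (U*(-2) + p)*U - 5 = (-2*U + p)*U - 5 = (p - 2*U)*U - 5 = U*(p - 2*U) - 5 = -5 + U*(p - 2*U))
X(-4, 32)*√(h(1) - 30) = (-5 - 2*32² + 32*(-4))*√(1 - 30) = (-5 - 2*1024 - 128)*√(-29) = (-5 - 2048 - 128)*(I*√29) = -2181*I*√29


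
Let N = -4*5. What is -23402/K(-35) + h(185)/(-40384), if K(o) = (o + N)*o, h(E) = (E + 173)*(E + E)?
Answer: -300012967/19434800 ≈ -15.437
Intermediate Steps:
N = -20
h(E) = 2*E*(173 + E) (h(E) = (173 + E)*(2*E) = 2*E*(173 + E))
K(o) = o*(-20 + o) (K(o) = (o - 20)*o = (-20 + o)*o = o*(-20 + o))
-23402/K(-35) + h(185)/(-40384) = -23402*(-1/(35*(-20 - 35))) + (2*185*(173 + 185))/(-40384) = -23402/((-35*(-55))) + (2*185*358)*(-1/40384) = -23402/1925 + 132460*(-1/40384) = -23402*1/1925 - 33115/10096 = -23402/1925 - 33115/10096 = -300012967/19434800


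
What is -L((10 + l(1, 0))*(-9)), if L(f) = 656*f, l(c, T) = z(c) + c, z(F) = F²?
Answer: 70848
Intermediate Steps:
l(c, T) = c + c² (l(c, T) = c² + c = c + c²)
-L((10 + l(1, 0))*(-9)) = -656*(10 + 1*(1 + 1))*(-9) = -656*(10 + 1*2)*(-9) = -656*(10 + 2)*(-9) = -656*12*(-9) = -656*(-108) = -1*(-70848) = 70848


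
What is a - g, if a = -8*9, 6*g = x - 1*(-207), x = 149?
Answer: -394/3 ≈ -131.33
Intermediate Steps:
g = 178/3 (g = (149 - 1*(-207))/6 = (149 + 207)/6 = (⅙)*356 = 178/3 ≈ 59.333)
a = -72
a - g = -72 - 1*178/3 = -72 - 178/3 = -394/3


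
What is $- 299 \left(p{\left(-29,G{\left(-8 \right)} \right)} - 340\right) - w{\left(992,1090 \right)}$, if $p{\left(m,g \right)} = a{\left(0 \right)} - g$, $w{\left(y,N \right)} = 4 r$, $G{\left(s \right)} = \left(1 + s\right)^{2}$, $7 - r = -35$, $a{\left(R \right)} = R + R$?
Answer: $116143$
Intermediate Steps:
$a{\left(R \right)} = 2 R$
$r = 42$ ($r = 7 - -35 = 7 + 35 = 42$)
$w{\left(y,N \right)} = 168$ ($w{\left(y,N \right)} = 4 \cdot 42 = 168$)
$p{\left(m,g \right)} = - g$ ($p{\left(m,g \right)} = 2 \cdot 0 - g = 0 - g = - g$)
$- 299 \left(p{\left(-29,G{\left(-8 \right)} \right)} - 340\right) - w{\left(992,1090 \right)} = - 299 \left(- \left(1 - 8\right)^{2} - 340\right) - 168 = - 299 \left(- \left(-7\right)^{2} - 340\right) - 168 = - 299 \left(\left(-1\right) 49 - 340\right) - 168 = - 299 \left(-49 - 340\right) - 168 = \left(-299\right) \left(-389\right) - 168 = 116311 - 168 = 116143$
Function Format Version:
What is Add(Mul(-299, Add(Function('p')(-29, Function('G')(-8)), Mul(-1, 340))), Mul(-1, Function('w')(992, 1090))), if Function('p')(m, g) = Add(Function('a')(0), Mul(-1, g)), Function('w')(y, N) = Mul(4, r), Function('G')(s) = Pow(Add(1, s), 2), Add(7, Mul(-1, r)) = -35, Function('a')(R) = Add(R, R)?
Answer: 116143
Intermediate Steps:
Function('a')(R) = Mul(2, R)
r = 42 (r = Add(7, Mul(-1, -35)) = Add(7, 35) = 42)
Function('w')(y, N) = 168 (Function('w')(y, N) = Mul(4, 42) = 168)
Function('p')(m, g) = Mul(-1, g) (Function('p')(m, g) = Add(Mul(2, 0), Mul(-1, g)) = Add(0, Mul(-1, g)) = Mul(-1, g))
Add(Mul(-299, Add(Function('p')(-29, Function('G')(-8)), Mul(-1, 340))), Mul(-1, Function('w')(992, 1090))) = Add(Mul(-299, Add(Mul(-1, Pow(Add(1, -8), 2)), Mul(-1, 340))), Mul(-1, 168)) = Add(Mul(-299, Add(Mul(-1, Pow(-7, 2)), -340)), -168) = Add(Mul(-299, Add(Mul(-1, 49), -340)), -168) = Add(Mul(-299, Add(-49, -340)), -168) = Add(Mul(-299, -389), -168) = Add(116311, -168) = 116143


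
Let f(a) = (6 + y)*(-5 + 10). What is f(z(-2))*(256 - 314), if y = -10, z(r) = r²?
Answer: 1160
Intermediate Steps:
f(a) = -20 (f(a) = (6 - 10)*(-5 + 10) = -4*5 = -20)
f(z(-2))*(256 - 314) = -20*(256 - 314) = -20*(-58) = 1160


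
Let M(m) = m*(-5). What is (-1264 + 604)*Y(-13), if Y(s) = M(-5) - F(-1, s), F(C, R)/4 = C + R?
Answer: -53460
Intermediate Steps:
F(C, R) = 4*C + 4*R (F(C, R) = 4*(C + R) = 4*C + 4*R)
M(m) = -5*m
Y(s) = 29 - 4*s (Y(s) = -5*(-5) - (4*(-1) + 4*s) = 25 - (-4 + 4*s) = 25 + (4 - 4*s) = 29 - 4*s)
(-1264 + 604)*Y(-13) = (-1264 + 604)*(29 - 4*(-13)) = -660*(29 + 52) = -660*81 = -53460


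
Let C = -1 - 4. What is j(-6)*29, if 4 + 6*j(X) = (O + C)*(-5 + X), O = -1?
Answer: 899/3 ≈ 299.67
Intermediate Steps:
C = -5
j(X) = 13/3 - X (j(X) = -⅔ + ((-1 - 5)*(-5 + X))/6 = -⅔ + (-6*(-5 + X))/6 = -⅔ + (30 - 6*X)/6 = -⅔ + (5 - X) = 13/3 - X)
j(-6)*29 = (13/3 - 1*(-6))*29 = (13/3 + 6)*29 = (31/3)*29 = 899/3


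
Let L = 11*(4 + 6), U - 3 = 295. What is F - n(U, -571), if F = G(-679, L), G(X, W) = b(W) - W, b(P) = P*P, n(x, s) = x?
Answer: 11692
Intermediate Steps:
U = 298 (U = 3 + 295 = 298)
L = 110 (L = 11*10 = 110)
b(P) = P²
G(X, W) = W² - W
F = 11990 (F = 110*(-1 + 110) = 110*109 = 11990)
F - n(U, -571) = 11990 - 1*298 = 11990 - 298 = 11692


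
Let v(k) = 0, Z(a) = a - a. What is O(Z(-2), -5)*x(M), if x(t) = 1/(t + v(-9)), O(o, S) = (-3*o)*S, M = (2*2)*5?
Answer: 0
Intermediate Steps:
M = 20 (M = 4*5 = 20)
Z(a) = 0
O(o, S) = -3*S*o
x(t) = 1/t (x(t) = 1/(t + 0) = 1/t)
O(Z(-2), -5)*x(M) = -3*(-5)*0/20 = 0*(1/20) = 0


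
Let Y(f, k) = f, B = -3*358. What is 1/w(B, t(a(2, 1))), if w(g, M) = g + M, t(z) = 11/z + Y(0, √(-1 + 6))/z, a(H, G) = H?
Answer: -2/2137 ≈ -0.00093589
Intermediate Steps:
B = -1074
t(z) = 11/z (t(z) = 11/z + 0/z = 11/z + 0 = 11/z)
w(g, M) = M + g
1/w(B, t(a(2, 1))) = 1/(11/2 - 1074) = 1/(-2137/2) = -2/2137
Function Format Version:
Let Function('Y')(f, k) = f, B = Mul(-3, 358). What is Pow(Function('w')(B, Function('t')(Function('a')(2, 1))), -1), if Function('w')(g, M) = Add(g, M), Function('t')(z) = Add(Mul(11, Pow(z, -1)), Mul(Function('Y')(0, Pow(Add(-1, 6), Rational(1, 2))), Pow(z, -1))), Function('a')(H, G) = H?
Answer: Rational(-2, 2137) ≈ -0.00093589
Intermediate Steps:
B = -1074
Function('t')(z) = Mul(11, Pow(z, -1)) (Function('t')(z) = Add(Mul(11, Pow(z, -1)), Mul(0, Pow(z, -1))) = Add(Mul(11, Pow(z, -1)), 0) = Mul(11, Pow(z, -1)))
Function('w')(g, M) = Add(M, g)
Pow(Function('w')(B, Function('t')(Function('a')(2, 1))), -1) = Pow(Add(Mul(11, Pow(2, -1)), -1074), -1) = Pow(Add(Mul(11, Rational(1, 2)), -1074), -1) = Pow(Add(Rational(11, 2), -1074), -1) = Pow(Rational(-2137, 2), -1) = Rational(-2, 2137)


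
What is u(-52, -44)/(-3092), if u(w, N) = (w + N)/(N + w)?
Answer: -1/3092 ≈ -0.00032342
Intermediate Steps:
u(w, N) = 1 (u(w, N) = (N + w)/(N + w) = 1)
u(-52, -44)/(-3092) = 1/(-3092) = 1*(-1/3092) = -1/3092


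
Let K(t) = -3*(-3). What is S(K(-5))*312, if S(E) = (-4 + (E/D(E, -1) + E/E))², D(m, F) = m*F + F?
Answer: 118638/25 ≈ 4745.5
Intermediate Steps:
D(m, F) = F + F*m (D(m, F) = F*m + F = F + F*m)
K(t) = 9
S(E) = (-3 + E/(-1 - E))² (S(E) = (-4 + (E/((-(1 + E))) + E/E))² = (-4 + (E/(-1 - E) + 1))² = (-4 + (1 + E/(-1 - E)))² = (-3 + E/(-1 - E))²)
S(K(-5))*312 = ((3 + 4*9)²/(1 + 9)²)*312 = ((3 + 36)²/10²)*312 = ((1/100)*39²)*312 = ((1/100)*1521)*312 = (1521/100)*312 = 118638/25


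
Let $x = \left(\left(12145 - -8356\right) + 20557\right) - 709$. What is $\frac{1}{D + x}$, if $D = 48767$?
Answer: $\frac{1}{89116} \approx 1.1221 \cdot 10^{-5}$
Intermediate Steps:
$x = 40349$ ($x = \left(\left(12145 + 8356\right) + 20557\right) - 709 = \left(20501 + 20557\right) - 709 = 41058 - 709 = 40349$)
$\frac{1}{D + x} = \frac{1}{48767 + 40349} = \frac{1}{89116}$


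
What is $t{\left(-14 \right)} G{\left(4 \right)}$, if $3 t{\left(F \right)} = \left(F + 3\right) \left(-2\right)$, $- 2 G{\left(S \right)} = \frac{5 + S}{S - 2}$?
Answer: $- \frac{33}{2} \approx -16.5$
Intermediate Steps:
$G{\left(S \right)} = - \frac{5 + S}{2 \left(-2 + S\right)}$ ($G{\left(S \right)} = - \frac{\left(5 + S\right) \frac{1}{S - 2}}{2} = - \frac{\left(5 + S\right) \frac{1}{-2 + S}}{2} = - \frac{\frac{1}{-2 + S} \left(5 + S\right)}{2} = - \frac{5 + S}{2 \left(-2 + S\right)}$)
$t{\left(F \right)} = -2 - \frac{2 F}{3}$ ($t{\left(F \right)} = \frac{\left(F + 3\right) \left(-2\right)}{3} = \frac{\left(3 + F\right) \left(-2\right)}{3} = \frac{-6 - 2 F}{3} = -2 - \frac{2 F}{3}$)
$t{\left(-14 \right)} G{\left(4 \right)} = \left(-2 - - \frac{28}{3}\right) \frac{-5 - 4}{2 \left(-2 + 4\right)} = \left(-2 + \frac{28}{3}\right) \frac{-5 - 4}{2 \cdot 2} = \frac{22 \cdot \frac{1}{2} \cdot \frac{1}{2} \left(-9\right)}{3} = \frac{22}{3} \left(- \frac{9}{4}\right) = - \frac{33}{2}$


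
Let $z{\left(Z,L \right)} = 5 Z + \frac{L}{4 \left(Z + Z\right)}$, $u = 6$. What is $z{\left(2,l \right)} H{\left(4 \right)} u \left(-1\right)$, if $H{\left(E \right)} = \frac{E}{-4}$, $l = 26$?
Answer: $\frac{279}{4} \approx 69.75$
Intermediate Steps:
$H{\left(E \right)} = - \frac{E}{4}$ ($H{\left(E \right)} = E \left(- \frac{1}{4}\right) = - \frac{E}{4}$)
$z{\left(Z,L \right)} = 5 Z + \frac{L}{8 Z}$ ($z{\left(Z,L \right)} = 5 Z + \frac{L}{4 \cdot 2 Z} = 5 Z + \frac{L}{8 Z}$)
$z{\left(2,l \right)} H{\left(4 \right)} u \left(-1\right) = \left(5 \cdot 2 + \frac{1}{8} \cdot 26 \cdot \frac{1}{2}\right) \left(- \frac{1}{4}\right) 4 \cdot 6 \left(-1\right) = \left(10 + \frac{1}{8} \cdot 26 \cdot \frac{1}{2}\right) \left(-1\right) 6 \left(-1\right) = \left(10 + \frac{13}{8}\right) \left(\left(-6\right) \left(-1\right)\right) = \frac{93}{8} \cdot 6 = \frac{279}{4}$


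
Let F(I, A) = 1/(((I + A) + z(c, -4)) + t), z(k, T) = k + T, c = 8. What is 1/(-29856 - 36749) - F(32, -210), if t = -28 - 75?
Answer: 66328/18449585 ≈ 0.0035951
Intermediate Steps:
z(k, T) = T + k
t = -103
F(I, A) = 1/(-99 + A + I) (F(I, A) = 1/(((I + A) + (-4 + 8)) - 103) = 1/(((A + I) + 4) - 103) = 1/((4 + A + I) - 103) = 1/(-99 + A + I))
1/(-29856 - 36749) - F(32, -210) = 1/(-29856 - 36749) - 1/(-99 - 210 + 32) = 1/(-66605) - 1/(-277) = -1/66605 - 1*(-1/277) = -1/66605 + 1/277 = 66328/18449585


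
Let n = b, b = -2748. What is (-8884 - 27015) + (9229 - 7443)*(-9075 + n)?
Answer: -21151777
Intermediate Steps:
n = -2748
(-8884 - 27015) + (9229 - 7443)*(-9075 + n) = (-8884 - 27015) + (9229 - 7443)*(-9075 - 2748) = -35899 + 1786*(-11823) = -35899 - 21115878 = -21151777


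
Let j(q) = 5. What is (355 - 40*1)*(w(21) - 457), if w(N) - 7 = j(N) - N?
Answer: -146790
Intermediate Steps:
w(N) = 12 - N (w(N) = 7 + (5 - N) = 12 - N)
(355 - 40*1)*(w(21) - 457) = (355 - 40*1)*((12 - 1*21) - 457) = (355 - 40)*((12 - 21) - 457) = 315*(-9 - 457) = 315*(-466) = -146790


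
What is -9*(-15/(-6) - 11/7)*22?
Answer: -1287/7 ≈ -183.86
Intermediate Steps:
-9*(-15/(-6) - 11/7)*22 = -9*(-15*(-⅙) - 11*⅐)*22 = -9*(5/2 - 11/7)*22 = -9*13/14*22 = -117/14*22 = -1287/7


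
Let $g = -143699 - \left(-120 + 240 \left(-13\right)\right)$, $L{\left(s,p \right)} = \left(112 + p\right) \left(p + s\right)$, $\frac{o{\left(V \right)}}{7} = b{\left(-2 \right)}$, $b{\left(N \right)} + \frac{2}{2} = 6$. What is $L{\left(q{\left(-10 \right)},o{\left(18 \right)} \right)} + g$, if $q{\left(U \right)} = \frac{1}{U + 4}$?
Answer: $- \frac{270677}{2} \approx -1.3534 \cdot 10^{5}$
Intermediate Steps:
$q{\left(U \right)} = \frac{1}{4 + U}$
$b{\left(N \right)} = 5$ ($b{\left(N \right)} = -1 + 6 = 5$)
$o{\left(V \right)} = 35$ ($o{\left(V \right)} = 7 \cdot 5 = 35$)
$g = -140459$ ($g = -143699 - \left(-120 - 3120\right) = -143699 - -3240 = -143699 + 3240 = -140459$)
$L{\left(q{\left(-10 \right)},o{\left(18 \right)} \right)} + g = \left(35^{2} + 112 \cdot 35 + \frac{112}{4 - 10} + \frac{35}{4 - 10}\right) - 140459 = \left(1225 + 3920 + \frac{112}{-6} + \frac{35}{-6}\right) - 140459 = \left(1225 + 3920 + 112 \left(- \frac{1}{6}\right) + 35 \left(- \frac{1}{6}\right)\right) - 140459 = \left(1225 + 3920 - \frac{56}{3} - \frac{35}{6}\right) - 140459 = \frac{10241}{2} - 140459 = - \frac{270677}{2}$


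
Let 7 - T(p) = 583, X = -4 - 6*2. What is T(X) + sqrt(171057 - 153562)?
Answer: -576 + sqrt(17495) ≈ -443.73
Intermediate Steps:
X = -16 (X = -4 - 12 = -16)
T(p) = -576 (T(p) = 7 - 1*583 = 7 - 583 = -576)
T(X) + sqrt(171057 - 153562) = -576 + sqrt(171057 - 153562) = -576 + sqrt(17495)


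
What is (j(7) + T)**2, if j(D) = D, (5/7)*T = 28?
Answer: 53361/25 ≈ 2134.4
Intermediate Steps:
T = 196/5 (T = (7/5)*28 = 196/5 ≈ 39.200)
(j(7) + T)**2 = (7 + 196/5)**2 = (231/5)**2 = 53361/25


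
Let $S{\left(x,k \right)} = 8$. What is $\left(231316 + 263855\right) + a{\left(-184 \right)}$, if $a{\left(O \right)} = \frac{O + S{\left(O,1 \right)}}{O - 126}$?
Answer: $\frac{76751593}{155} \approx 4.9517 \cdot 10^{5}$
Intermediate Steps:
$a{\left(O \right)} = \frac{8 + O}{-126 + O}$ ($a{\left(O \right)} = \frac{O + 8}{O - 126} = \frac{8 + O}{-126 + O}$)
$\left(231316 + 263855\right) + a{\left(-184 \right)} = \left(231316 + 263855\right) + \frac{8 - 184}{-126 - 184} = 495171 + \frac{1}{-310} \left(-176\right) = 495171 - - \frac{88}{155} = 495171 + \frac{88}{155} = \frac{76751593}{155}$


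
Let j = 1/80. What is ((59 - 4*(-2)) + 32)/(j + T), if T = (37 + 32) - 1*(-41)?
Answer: 7920/8801 ≈ 0.89990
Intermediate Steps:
j = 1/80 ≈ 0.012500
T = 110 (T = 69 + 41 = 110)
((59 - 4*(-2)) + 32)/(j + T) = ((59 - 4*(-2)) + 32)/(1/80 + 110) = ((59 - 1*(-8)) + 32)/(8801/80) = ((59 + 8) + 32)*(80/8801) = (67 + 32)*(80/8801) = 99*(80/8801) = 7920/8801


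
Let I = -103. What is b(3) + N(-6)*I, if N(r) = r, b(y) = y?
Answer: 621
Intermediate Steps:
b(3) + N(-6)*I = 3 - 6*(-103) = 3 + 618 = 621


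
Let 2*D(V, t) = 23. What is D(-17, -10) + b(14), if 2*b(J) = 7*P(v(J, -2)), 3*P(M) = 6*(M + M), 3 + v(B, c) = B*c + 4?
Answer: -733/2 ≈ -366.50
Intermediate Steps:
v(B, c) = 1 + B*c (v(B, c) = -3 + (B*c + 4) = -3 + (4 + B*c) = 1 + B*c)
D(V, t) = 23/2 (D(V, t) = (½)*23 = 23/2)
P(M) = 4*M (P(M) = (6*(M + M))/3 = (6*(2*M))/3 = (12*M)/3 = 4*M)
b(J) = 14 - 28*J (b(J) = (7*(4*(1 + J*(-2))))/2 = (7*(4*(1 - 2*J)))/2 = (7*(4 - 8*J))/2 = (28 - 56*J)/2 = 14 - 28*J)
D(-17, -10) + b(14) = 23/2 + (14 - 28*14) = 23/2 + (14 - 392) = 23/2 - 378 = -733/2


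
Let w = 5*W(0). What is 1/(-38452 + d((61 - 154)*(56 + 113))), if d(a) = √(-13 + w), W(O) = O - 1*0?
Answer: -38452/1478556317 - I*√13/1478556317 ≈ -2.6006e-5 - 2.4386e-9*I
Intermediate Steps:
W(O) = O (W(O) = O + 0 = O)
w = 0 (w = 5*0 = 0)
d(a) = I*√13 (d(a) = √(-13 + 0) = √(-13) = I*√13)
1/(-38452 + d((61 - 154)*(56 + 113))) = 1/(-38452 + I*√13)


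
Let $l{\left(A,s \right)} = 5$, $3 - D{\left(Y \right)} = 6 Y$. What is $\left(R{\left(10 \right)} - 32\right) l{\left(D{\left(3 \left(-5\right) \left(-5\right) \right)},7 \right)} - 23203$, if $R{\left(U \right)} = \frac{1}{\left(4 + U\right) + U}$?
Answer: $- \frac{560707}{24} \approx -23363.0$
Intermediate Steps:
$D{\left(Y \right)} = 3 - 6 Y$
$R{\left(U \right)} = \frac{1}{4 + 2 U}$
$\left(R{\left(10 \right)} - 32\right) l{\left(D{\left(3 \left(-5\right) \left(-5\right) \right)},7 \right)} - 23203 = \left(\frac{1}{2 \left(2 + 10\right)} - 32\right) 5 - 23203 = \left(\frac{1}{2 \cdot 12} - 32\right) 5 - 23203 = \left(\frac{1}{2} \cdot \frac{1}{12} - 32\right) 5 - 23203 = \left(\frac{1}{24} - 32\right) 5 - 23203 = \left(- \frac{767}{24}\right) 5 - 23203 = - \frac{3835}{24} - 23203 = - \frac{560707}{24}$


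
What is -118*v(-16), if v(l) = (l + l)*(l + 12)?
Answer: -15104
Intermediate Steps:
v(l) = 2*l*(12 + l) (v(l) = (2*l)*(12 + l) = 2*l*(12 + l))
-118*v(-16) = -236*(-16)*(12 - 16) = -236*(-16)*(-4) = -118*128 = -15104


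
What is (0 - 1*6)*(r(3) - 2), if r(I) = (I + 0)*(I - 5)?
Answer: 48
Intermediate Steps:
r(I) = I*(-5 + I)
(0 - 1*6)*(r(3) - 2) = (0 - 1*6)*(3*(-5 + 3) - 2) = (0 - 6)*(3*(-2) - 2) = -6*(-6 - 2) = -6*(-8) = 48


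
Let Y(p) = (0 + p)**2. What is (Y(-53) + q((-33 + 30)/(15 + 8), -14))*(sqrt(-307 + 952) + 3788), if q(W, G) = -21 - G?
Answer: 10613976 + 2802*sqrt(645) ≈ 1.0685e+7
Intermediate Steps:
Y(p) = p**2
(Y(-53) + q((-33 + 30)/(15 + 8), -14))*(sqrt(-307 + 952) + 3788) = ((-53)**2 + (-21 - 1*(-14)))*(sqrt(-307 + 952) + 3788) = (2809 + (-21 + 14))*(sqrt(645) + 3788) = (2809 - 7)*(3788 + sqrt(645)) = 2802*(3788 + sqrt(645)) = 10613976 + 2802*sqrt(645)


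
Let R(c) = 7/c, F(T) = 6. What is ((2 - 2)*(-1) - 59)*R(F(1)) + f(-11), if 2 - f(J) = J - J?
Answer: -401/6 ≈ -66.833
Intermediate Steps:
f(J) = 2 (f(J) = 2 - (J - J) = 2 - 1*0 = 2 + 0 = 2)
((2 - 2)*(-1) - 59)*R(F(1)) + f(-11) = ((2 - 2)*(-1) - 59)*(7/6) + 2 = (0*(-1) - 59)*(7*(1/6)) + 2 = (0 - 59)*(7/6) + 2 = -59*7/6 + 2 = -413/6 + 2 = -401/6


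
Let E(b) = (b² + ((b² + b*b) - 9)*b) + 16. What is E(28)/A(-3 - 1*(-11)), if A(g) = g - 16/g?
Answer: 22226/3 ≈ 7408.7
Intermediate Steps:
E(b) = 16 + b² + b*(-9 + 2*b²) (E(b) = (b² + ((b² + b²) - 9)*b) + 16 = (b² + (2*b² - 9)*b) + 16 = (b² + (-9 + 2*b²)*b) + 16 = (b² + b*(-9 + 2*b²)) + 16 = 16 + b² + b*(-9 + 2*b²))
E(28)/A(-3 - 1*(-11)) = (16 + 28² - 9*28 + 2*28³)/((-3 - 1*(-11)) - 16/(-3 - 1*(-11))) = (16 + 784 - 252 + 2*21952)/((-3 + 11) - 16/(-3 + 11)) = (16 + 784 - 252 + 43904)/(8 - 16/8) = 44452/(8 - 16*⅛) = 44452/(8 - 2) = 44452/6 = 44452*(⅙) = 22226/3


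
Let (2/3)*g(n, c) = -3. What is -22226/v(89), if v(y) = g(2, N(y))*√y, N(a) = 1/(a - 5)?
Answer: 44452*√89/801 ≈ 523.54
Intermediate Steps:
N(a) = 1/(-5 + a)
g(n, c) = -9/2 (g(n, c) = (3/2)*(-3) = -9/2)
v(y) = -9*√y/2
-22226/v(89) = -22226*(-2*√89/801) = -(-44452)*√89/801 = 44452*√89/801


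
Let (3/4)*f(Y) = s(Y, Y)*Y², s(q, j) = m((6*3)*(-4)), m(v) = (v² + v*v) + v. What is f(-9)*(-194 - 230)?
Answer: -471474432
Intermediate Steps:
m(v) = v + 2*v² (m(v) = (v² + v²) + v = 2*v² + v = v + 2*v²)
s(q, j) = 10296 (s(q, j) = ((6*3)*(-4))*(1 + 2*((6*3)*(-4))) = (18*(-4))*(1 + 2*(18*(-4))) = -72*(1 + 2*(-72)) = -72*(1 - 144) = -72*(-143) = 10296)
f(Y) = 13728*Y² (f(Y) = 4*(10296*Y²)/3 = 13728*Y²)
f(-9)*(-194 - 230) = (13728*(-9)²)*(-194 - 230) = (13728*81)*(-424) = 1111968*(-424) = -471474432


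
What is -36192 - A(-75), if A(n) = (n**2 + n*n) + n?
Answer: -47367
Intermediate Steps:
A(n) = n + 2*n**2 (A(n) = (n**2 + n**2) + n = 2*n**2 + n = n + 2*n**2)
-36192 - A(-75) = -36192 - (-75)*(1 + 2*(-75)) = -36192 - (-75)*(1 - 150) = -36192 - (-75)*(-149) = -36192 - 1*11175 = -36192 - 11175 = -47367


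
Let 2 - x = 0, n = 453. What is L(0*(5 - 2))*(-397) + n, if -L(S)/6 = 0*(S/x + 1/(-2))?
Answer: 453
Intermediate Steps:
x = 2 (x = 2 - 1*0 = 2 + 0 = 2)
L(S) = 0 (L(S) = -0*(S/2 + 1/(-2)) = -0*(S*(1/2) + 1*(-1/2)) = -0*(S/2 - 1/2) = -0*(-1/2 + S/2) = -6*0 = 0)
L(0*(5 - 2))*(-397) + n = 0*(-397) + 453 = 0 + 453 = 453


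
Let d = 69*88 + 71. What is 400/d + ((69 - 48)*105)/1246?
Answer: 2006245/1093454 ≈ 1.8348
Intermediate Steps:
d = 6143 (d = 6072 + 71 = 6143)
400/d + ((69 - 48)*105)/1246 = 400/6143 + ((69 - 48)*105)/1246 = 400*(1/6143) + (21*105)*(1/1246) = 400/6143 + 2205*(1/1246) = 400/6143 + 315/178 = 2006245/1093454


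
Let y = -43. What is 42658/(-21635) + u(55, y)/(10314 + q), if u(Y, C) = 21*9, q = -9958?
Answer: -11097233/7702060 ≈ -1.4408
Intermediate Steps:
u(Y, C) = 189
42658/(-21635) + u(55, y)/(10314 + q) = 42658/(-21635) + 189/(10314 - 9958) = 42658*(-1/21635) + 189/356 = -42658/21635 + 189*(1/356) = -42658/21635 + 189/356 = -11097233/7702060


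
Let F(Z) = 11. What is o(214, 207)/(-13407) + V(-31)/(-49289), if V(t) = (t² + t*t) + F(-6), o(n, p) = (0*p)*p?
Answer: -1933/49289 ≈ -0.039218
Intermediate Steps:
o(n, p) = 0 (o(n, p) = 0*p = 0)
V(t) = 11 + 2*t² (V(t) = (t² + t*t) + 11 = (t² + t²) + 11 = 2*t² + 11 = 11 + 2*t²)
o(214, 207)/(-13407) + V(-31)/(-49289) = 0/(-13407) + (11 + 2*(-31)²)/(-49289) = 0*(-1/13407) + (11 + 2*961)*(-1/49289) = 0 + (11 + 1922)*(-1/49289) = 0 + 1933*(-1/49289) = 0 - 1933/49289 = -1933/49289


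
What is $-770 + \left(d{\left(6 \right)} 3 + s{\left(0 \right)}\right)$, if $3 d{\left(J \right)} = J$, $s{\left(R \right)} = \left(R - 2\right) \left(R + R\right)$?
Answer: $-764$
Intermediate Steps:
$s{\left(R \right)} = 2 R \left(-2 + R\right)$ ($s{\left(R \right)} = \left(-2 + R\right) 2 R = 2 R \left(-2 + R\right)$)
$d{\left(J \right)} = \frac{J}{3}$
$-770 + \left(d{\left(6 \right)} 3 + s{\left(0 \right)}\right) = -770 + \left(\frac{1}{3} \cdot 6 \cdot 3 + 2 \cdot 0 \left(-2 + 0\right)\right) = -770 + \left(2 \cdot 3 + 2 \cdot 0 \left(-2\right)\right) = -770 + \left(6 + 0\right) = -770 + 6 = -764$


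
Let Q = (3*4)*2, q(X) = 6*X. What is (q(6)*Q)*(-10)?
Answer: -8640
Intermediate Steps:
Q = 24 (Q = 12*2 = 24)
(q(6)*Q)*(-10) = ((6*6)*24)*(-10) = (36*24)*(-10) = 864*(-10) = -8640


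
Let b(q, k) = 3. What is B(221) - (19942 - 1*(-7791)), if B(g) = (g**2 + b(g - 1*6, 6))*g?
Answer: 10766791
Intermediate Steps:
B(g) = g*(3 + g**2) (B(g) = (g**2 + 3)*g = (3 + g**2)*g = g*(3 + g**2))
B(221) - (19942 - 1*(-7791)) = 221*(3 + 221**2) - (19942 - 1*(-7791)) = 221*(3 + 48841) - (19942 + 7791) = 221*48844 - 1*27733 = 10794524 - 27733 = 10766791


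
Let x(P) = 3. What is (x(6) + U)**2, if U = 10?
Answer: 169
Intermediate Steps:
(x(6) + U)**2 = (3 + 10)**2 = 13**2 = 169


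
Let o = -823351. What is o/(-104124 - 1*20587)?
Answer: 823351/124711 ≈ 6.6021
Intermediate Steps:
o/(-104124 - 1*20587) = -823351/(-104124 - 1*20587) = -823351/(-104124 - 20587) = -823351/(-124711) = -823351*(-1/124711) = 823351/124711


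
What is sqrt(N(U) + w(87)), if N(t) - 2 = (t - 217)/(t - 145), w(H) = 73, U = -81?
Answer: 28*sqrt(1243)/113 ≈ 8.7361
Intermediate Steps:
N(t) = 2 + (-217 + t)/(-145 + t) (N(t) = 2 + (t - 217)/(t - 145) = 2 + (-217 + t)/(-145 + t))
sqrt(N(U) + w(87)) = sqrt(3*(-169 - 81)/(-145 - 81) + 73) = sqrt(3*(-250)/(-226) + 73) = sqrt(3*(-1/226)*(-250) + 73) = sqrt(375/113 + 73) = sqrt(8624/113) = 28*sqrt(1243)/113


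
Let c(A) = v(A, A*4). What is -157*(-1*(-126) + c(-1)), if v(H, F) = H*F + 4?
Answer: -21038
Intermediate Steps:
v(H, F) = 4 + F*H (v(H, F) = F*H + 4 = 4 + F*H)
c(A) = 4 + 4*A² (c(A) = 4 + (A*4)*A = 4 + (4*A)*A = 4 + 4*A²)
-157*(-1*(-126) + c(-1)) = -157*(-1*(-126) + (4 + 4*(-1)²)) = -157*(126 + (4 + 4*1)) = -157*(126 + (4 + 4)) = -157*(126 + 8) = -157*134 = -21038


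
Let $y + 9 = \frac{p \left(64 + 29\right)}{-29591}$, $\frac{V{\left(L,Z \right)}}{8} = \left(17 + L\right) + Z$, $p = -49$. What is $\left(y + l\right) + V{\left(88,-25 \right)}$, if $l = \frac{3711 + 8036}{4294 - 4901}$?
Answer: $\frac{10989016669}{17961737} \approx 611.8$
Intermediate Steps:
$V{\left(L,Z \right)} = 136 + 8 L + 8 Z$ ($V{\left(L,Z \right)} = 8 \left(\left(17 + L\right) + Z\right) = 8 \left(17 + L + Z\right) = 136 + 8 L + 8 Z$)
$y = - \frac{261762}{29591}$ ($y = -9 + \frac{\left(-49\right) \left(64 + 29\right)}{-29591} = -9 + \left(-49\right) 93 \left(- \frac{1}{29591}\right) = -9 - - \frac{4557}{29591} = -9 + \frac{4557}{29591} = - \frac{261762}{29591} \approx -8.846$)
$l = - \frac{11747}{607}$ ($l = \frac{11747}{-607} = 11747 \left(- \frac{1}{607}\right) = - \frac{11747}{607} \approx -19.353$)
$\left(y + l\right) + V{\left(88,-25 \right)} = \left(- \frac{261762}{29591} - \frac{11747}{607}\right) + \left(136 + 8 \cdot 88 + 8 \left(-25\right)\right) = - \frac{506495011}{17961737} + \left(136 + 704 - 200\right) = - \frac{506495011}{17961737} + 640 = \frac{10989016669}{17961737}$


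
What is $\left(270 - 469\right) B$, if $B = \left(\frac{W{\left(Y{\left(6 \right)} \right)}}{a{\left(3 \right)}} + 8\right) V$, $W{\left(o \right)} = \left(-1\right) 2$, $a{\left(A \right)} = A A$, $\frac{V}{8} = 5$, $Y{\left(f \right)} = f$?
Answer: $- \frac{557200}{9} \approx -61911.0$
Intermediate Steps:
$V = 40$ ($V = 8 \cdot 5 = 40$)
$a{\left(A \right)} = A^{2}$
$W{\left(o \right)} = -2$
$B = \frac{2800}{9}$ ($B = \left(- \frac{2}{3^{2}} + 8\right) 40 = \left(- \frac{2}{9} + 8\right) 40 = \frac{70}{9} \cdot 40 = \frac{2800}{9} \approx 311.11$)
$\left(270 - 469\right) B = \left(270 - 469\right) \frac{2800}{9} = \left(-199\right) \frac{2800}{9} = - \frac{557200}{9}$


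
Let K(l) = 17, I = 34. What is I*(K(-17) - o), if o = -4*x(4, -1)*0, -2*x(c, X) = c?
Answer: 578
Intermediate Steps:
x(c, X) = -c/2
o = 0 (o = -(-2)*4*0 = -4*(-2)*0 = 8*0 = 0)
I*(K(-17) - o) = 34*(17 - 1*0) = 34*(17 + 0) = 34*17 = 578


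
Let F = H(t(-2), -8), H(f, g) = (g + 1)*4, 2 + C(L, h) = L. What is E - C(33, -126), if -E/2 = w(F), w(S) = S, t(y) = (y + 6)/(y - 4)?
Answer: 25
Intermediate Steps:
C(L, h) = -2 + L
t(y) = (6 + y)/(-4 + y)
H(f, g) = 4 + 4*g (H(f, g) = (1 + g)*4 = 4 + 4*g)
F = -28 (F = 4 + 4*(-8) = 4 - 32 = -28)
E = 56 (E = -2*(-28) = 56)
E - C(33, -126) = 56 - (-2 + 33) = 56 - 1*31 = 56 - 31 = 25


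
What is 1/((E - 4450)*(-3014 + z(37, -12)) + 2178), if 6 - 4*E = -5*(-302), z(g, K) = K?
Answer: 1/14605654 ≈ 6.8467e-8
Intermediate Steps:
E = -376 (E = 3/2 - (-5)*(-302)/4 = 3/2 - ¼*1510 = 3/2 - 755/2 = -376)
1/((E - 4450)*(-3014 + z(37, -12)) + 2178) = 1/((-376 - 4450)*(-3014 - 12) + 2178) = 1/(-4826*(-3026) + 2178) = 1/(14603476 + 2178) = 1/14605654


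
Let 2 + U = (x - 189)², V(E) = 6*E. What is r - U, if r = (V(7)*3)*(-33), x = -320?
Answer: -263237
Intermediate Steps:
U = 259079 (U = -2 + (-320 - 189)² = -2 + (-509)² = -2 + 259081 = 259079)
r = -4158 (r = ((6*7)*3)*(-33) = (42*3)*(-33) = 126*(-33) = -4158)
r - U = -4158 - 1*259079 = -4158 - 259079 = -263237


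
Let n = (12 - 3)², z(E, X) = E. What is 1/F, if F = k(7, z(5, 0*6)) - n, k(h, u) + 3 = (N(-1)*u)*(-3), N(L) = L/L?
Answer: -1/99 ≈ -0.010101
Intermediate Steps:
N(L) = 1
n = 81 (n = 9² = 81)
k(h, u) = -3 - 3*u (k(h, u) = -3 + (1*u)*(-3) = -3 + u*(-3) = -3 - 3*u)
F = -99 (F = (-3 - 3*5) - 1*81 = (-3 - 15) - 81 = -18 - 81 = -99)
1/F = 1/(-99) = -1/99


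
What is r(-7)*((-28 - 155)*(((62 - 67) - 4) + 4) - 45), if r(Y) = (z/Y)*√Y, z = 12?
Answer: -10440*I*√7/7 ≈ -3945.9*I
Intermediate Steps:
r(Y) = 12/√Y (r(Y) = (12/Y)*√Y = 12/√Y)
r(-7)*((-28 - 155)*(((62 - 67) - 4) + 4) - 45) = (12/√(-7))*((-28 - 155)*(((62 - 67) - 4) + 4) - 45) = (12*(-I*√7/7))*(-183*((-5 - 4) + 4) - 45) = (-12*I*√7/7)*(-183*(-9 + 4) - 45) = (-12*I*√7/7)*(-183*(-5) - 45) = (-12*I*√7/7)*(915 - 45) = -12*I*√7/7*870 = -10440*I*√7/7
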